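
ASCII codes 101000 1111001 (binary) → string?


Codes (binary): 101000 1111001
Per-code ASCII lookup:
  101000 = 40  (special character) → '('
  1111001 = 121  (range 97-122: lowercase, 121 - 97 = 24) → 'y'
= '(y'


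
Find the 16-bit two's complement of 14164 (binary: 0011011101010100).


Original: 0011011101010100
Step 1 - Invert all bits: 1100100010101011
Step 2 - Add 1: 1100100010101011 + 1
= 1100100010101100 (represents -14164)


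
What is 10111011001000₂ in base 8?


Group into 3-bit groups: 010111011001000
  010 = 2
  111 = 7
  011 = 3
  001 = 1
  000 = 0
= 0o27310


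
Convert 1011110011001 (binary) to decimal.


Positional values:
Bit 0: 1 × 2^0 = 1
Bit 3: 1 × 2^3 = 8
Bit 4: 1 × 2^4 = 16
Bit 7: 1 × 2^7 = 128
Bit 8: 1 × 2^8 = 256
Bit 9: 1 × 2^9 = 512
Bit 10: 1 × 2^10 = 1024
Bit 12: 1 × 2^12 = 4096
Sum = 1 + 8 + 16 + 128 + 256 + 512 + 1024 + 4096
= 6041


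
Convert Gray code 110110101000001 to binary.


Gray code: 110110101000001
MSB stays the same: 1
Each subsequent bit = prev_binary XOR current_gray:
  B[1] = 1 XOR 1 = 0
  B[2] = 0 XOR 0 = 0
  B[3] = 0 XOR 1 = 1
  B[4] = 1 XOR 1 = 0
  B[5] = 0 XOR 0 = 0
  B[6] = 0 XOR 1 = 1
  B[7] = 1 XOR 0 = 1
  B[8] = 1 XOR 1 = 0
  B[9] = 0 XOR 0 = 0
  B[10] = 0 XOR 0 = 0
  B[11] = 0 XOR 0 = 0
  B[12] = 0 XOR 0 = 0
  B[13] = 0 XOR 0 = 0
  B[14] = 0 XOR 1 = 1
= 100100110000001 (18817 decimal)


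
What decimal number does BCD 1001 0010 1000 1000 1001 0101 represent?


Each 4-bit group → digit:
  1001 → 9
  0010 → 2
  1000 → 8
  1000 → 8
  1001 → 9
  0101 → 5
= 928895


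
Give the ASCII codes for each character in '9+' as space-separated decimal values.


String: '9+'  (2 characters)
Per-character ASCII lookup:
  '9': digits start at 48: '9' = 48 + 9 = 57
  '+': special character: '+' = 43
= 57 43


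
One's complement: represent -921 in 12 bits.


Original: 001110011001
Invert all bits:
  bit 0: 0 → 1
  bit 1: 0 → 1
  bit 2: 1 → 0
  bit 3: 1 → 0
  bit 4: 1 → 0
  bit 5: 0 → 1
  bit 6: 0 → 1
  bit 7: 1 → 0
  bit 8: 1 → 0
  bit 9: 0 → 1
  bit 10: 0 → 1
  bit 11: 1 → 0
= 110001100110


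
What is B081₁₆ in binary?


Each hex digit → 4 binary bits:
  B = 1011
  0 = 0000
  8 = 1000
  1 = 0001
Concatenate: 1011 0000 1000 0001
= 1011000010000001


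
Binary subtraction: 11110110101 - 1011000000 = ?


Align and subtract column by column (LSB to MSB, borrowing when needed):
  11110110101
- 01011000000
  -----------
  col 0: (1 - 0 borrow-in) - 0 → 1 - 0 = 1, borrow out 0
  col 1: (0 - 0 borrow-in) - 0 → 0 - 0 = 0, borrow out 0
  col 2: (1 - 0 borrow-in) - 0 → 1 - 0 = 1, borrow out 0
  col 3: (0 - 0 borrow-in) - 0 → 0 - 0 = 0, borrow out 0
  col 4: (1 - 0 borrow-in) - 0 → 1 - 0 = 1, borrow out 0
  col 5: (1 - 0 borrow-in) - 0 → 1 - 0 = 1, borrow out 0
  col 6: (0 - 0 borrow-in) - 1 → borrow from next column: (0+2) - 1 = 1, borrow out 1
  col 7: (1 - 1 borrow-in) - 1 → borrow from next column: (0+2) - 1 = 1, borrow out 1
  col 8: (1 - 1 borrow-in) - 0 → 0 - 0 = 0, borrow out 0
  col 9: (1 - 0 borrow-in) - 1 → 1 - 1 = 0, borrow out 0
  col 10: (1 - 0 borrow-in) - 0 → 1 - 0 = 1, borrow out 0
Reading bits MSB→LSB: 10011110101
Strip leading zeros: 10011110101
= 10011110101


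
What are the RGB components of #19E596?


Hex: #19E596
R = 19₁₆ = 25
G = E5₁₆ = 229
B = 96₁₆ = 150
= RGB(25, 229, 150)


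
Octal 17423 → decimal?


Positional values:
Position 0: 3 × 8^0 = 3
Position 1: 2 × 8^1 = 16
Position 2: 4 × 8^2 = 256
Position 3: 7 × 8^3 = 3584
Position 4: 1 × 8^4 = 4096
Sum = 3 + 16 + 256 + 3584 + 4096
= 7955


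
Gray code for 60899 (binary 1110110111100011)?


Binary: 1110110111100011
Gray code: G = B XOR (B >> 1)
B >> 1 = 0111011011110001
1110110111100011 XOR 0111011011110001:
  1 XOR 0 = 1
  1 XOR 1 = 0
  1 XOR 1 = 0
  0 XOR 1 = 1
  1 XOR 0 = 1
  1 XOR 1 = 0
  0 XOR 1 = 1
  1 XOR 0 = 1
  1 XOR 1 = 0
  1 XOR 1 = 0
  1 XOR 1 = 0
  0 XOR 1 = 1
  0 XOR 0 = 0
  0 XOR 0 = 0
  1 XOR 0 = 1
  1 XOR 1 = 0
= 1001101100010010


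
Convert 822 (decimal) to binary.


Divide by 2 repeatedly:
822 ÷ 2 = 411 remainder 0
411 ÷ 2 = 205 remainder 1
205 ÷ 2 = 102 remainder 1
102 ÷ 2 = 51 remainder 0
51 ÷ 2 = 25 remainder 1
25 ÷ 2 = 12 remainder 1
12 ÷ 2 = 6 remainder 0
6 ÷ 2 = 3 remainder 0
3 ÷ 2 = 1 remainder 1
1 ÷ 2 = 0 remainder 1
Reading remainders bottom-up:
= 1100110110


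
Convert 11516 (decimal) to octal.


Divide by 8 repeatedly:
11516 ÷ 8 = 1439 remainder 4
1439 ÷ 8 = 179 remainder 7
179 ÷ 8 = 22 remainder 3
22 ÷ 8 = 2 remainder 6
2 ÷ 8 = 0 remainder 2
Reading remainders bottom-up:
= 0o26374


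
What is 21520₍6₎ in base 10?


Positional values (base 6):
  0 × 6^0 = 0 × 1 = 0
  2 × 6^1 = 2 × 6 = 12
  5 × 6^2 = 5 × 36 = 180
  1 × 6^3 = 1 × 216 = 216
  2 × 6^4 = 2 × 1296 = 2592
Sum = 0 + 12 + 180 + 216 + 2592
= 3000


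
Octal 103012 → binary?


Each octal digit → 3 binary bits:
  1 = 001
  0 = 000
  3 = 011
  0 = 000
  1 = 001
  2 = 010
Concatenate: 001 000 011 000 001 010
= 001000011000001010


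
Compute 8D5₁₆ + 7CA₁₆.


Align and add column by column (LSB to MSB, each column mod 16 with carry):
  08D5
+ 07CA
  ----
  col 0: 5(5) + A(10) + 0 (carry in) = 15 → F(15), carry out 0
  col 1: D(13) + C(12) + 0 (carry in) = 25 → 9(9), carry out 1
  col 2: 8(8) + 7(7) + 1 (carry in) = 16 → 0(0), carry out 1
  col 3: 0(0) + 0(0) + 1 (carry in) = 1 → 1(1), carry out 0
Reading digits MSB→LSB: 109F
Strip leading zeros: 109F
= 0x109F


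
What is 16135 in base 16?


Divide by 16 repeatedly:
16135 ÷ 16 = 1008 remainder 7 (7)
1008 ÷ 16 = 63 remainder 0 (0)
63 ÷ 16 = 3 remainder 15 (F)
3 ÷ 16 = 0 remainder 3 (3)
Reading remainders bottom-up:
= 0x3F07


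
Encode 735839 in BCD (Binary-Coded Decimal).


Each digit → 4-bit binary:
  7 → 0111
  3 → 0011
  5 → 0101
  8 → 1000
  3 → 0011
  9 → 1001
= 0111 0011 0101 1000 0011 1001


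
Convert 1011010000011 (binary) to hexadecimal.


Group into 4-bit nibbles: 0001011010000011
  0001 = 1
  0110 = 6
  1000 = 8
  0011 = 3
= 0x1683


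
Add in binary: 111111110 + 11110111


Align and add column by column (LSB to MSB, carry propagating):
  0111111110
+ 0011110111
  ----------
  col 0: 0 + 1 + 0 (carry in) = 1 → bit 1, carry out 0
  col 1: 1 + 1 + 0 (carry in) = 2 → bit 0, carry out 1
  col 2: 1 + 1 + 1 (carry in) = 3 → bit 1, carry out 1
  col 3: 1 + 0 + 1 (carry in) = 2 → bit 0, carry out 1
  col 4: 1 + 1 + 1 (carry in) = 3 → bit 1, carry out 1
  col 5: 1 + 1 + 1 (carry in) = 3 → bit 1, carry out 1
  col 6: 1 + 1 + 1 (carry in) = 3 → bit 1, carry out 1
  col 7: 1 + 1 + 1 (carry in) = 3 → bit 1, carry out 1
  col 8: 1 + 0 + 1 (carry in) = 2 → bit 0, carry out 1
  col 9: 0 + 0 + 1 (carry in) = 1 → bit 1, carry out 0
Reading bits MSB→LSB: 1011110101
Strip leading zeros: 1011110101
= 1011110101


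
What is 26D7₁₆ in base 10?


Positional values:
Position 0: 7 × 16^0 = 7 × 1 = 7
Position 1: D × 16^1 = 13 × 16 = 208
Position 2: 6 × 16^2 = 6 × 256 = 1536
Position 3: 2 × 16^3 = 2 × 4096 = 8192
Sum = 7 + 208 + 1536 + 8192
= 9943


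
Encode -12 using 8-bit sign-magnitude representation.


Sign bit: 1 (negative)
Magnitude: 12 = 0001100
= 10001100


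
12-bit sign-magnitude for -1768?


Sign bit: 1 (negative)
Magnitude: 1768 = 11011101000
= 111011101000


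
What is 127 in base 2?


Divide by 2 repeatedly:
127 ÷ 2 = 63 remainder 1
63 ÷ 2 = 31 remainder 1
31 ÷ 2 = 15 remainder 1
15 ÷ 2 = 7 remainder 1
7 ÷ 2 = 3 remainder 1
3 ÷ 2 = 1 remainder 1
1 ÷ 2 = 0 remainder 1
Reading remainders bottom-up:
= 1111111


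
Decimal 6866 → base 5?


Divide by 5 repeatedly:
6866 ÷ 5 = 1373 remainder 1
1373 ÷ 5 = 274 remainder 3
274 ÷ 5 = 54 remainder 4
54 ÷ 5 = 10 remainder 4
10 ÷ 5 = 2 remainder 0
2 ÷ 5 = 0 remainder 2
Reading remainders bottom-up:
= 204431


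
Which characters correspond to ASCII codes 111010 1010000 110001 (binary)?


Codes (binary): 111010 1010000 110001
Per-code ASCII lookup:
  111010 = 58  (special character) → ':'
  1010000 = 80  (range 65-90: uppercase, 80 - 65 = 15) → 'P'
  110001 = 49  (range 48-57: digits, 49 - 48 = 1) → '1'
= ':P1'


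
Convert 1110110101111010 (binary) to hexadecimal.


Group into 4-bit nibbles: 1110110101111010
  1110 = E
  1101 = D
  0111 = 7
  1010 = A
= 0xED7A


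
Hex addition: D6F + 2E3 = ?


Align and add column by column (LSB to MSB, each column mod 16 with carry):
  0D6F
+ 02E3
  ----
  col 0: F(15) + 3(3) + 0 (carry in) = 18 → 2(2), carry out 1
  col 1: 6(6) + E(14) + 1 (carry in) = 21 → 5(5), carry out 1
  col 2: D(13) + 2(2) + 1 (carry in) = 16 → 0(0), carry out 1
  col 3: 0(0) + 0(0) + 1 (carry in) = 1 → 1(1), carry out 0
Reading digits MSB→LSB: 1052
Strip leading zeros: 1052
= 0x1052


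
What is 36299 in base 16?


Divide by 16 repeatedly:
36299 ÷ 16 = 2268 remainder 11 (B)
2268 ÷ 16 = 141 remainder 12 (C)
141 ÷ 16 = 8 remainder 13 (D)
8 ÷ 16 = 0 remainder 8 (8)
Reading remainders bottom-up:
= 0x8DCB


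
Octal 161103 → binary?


Each octal digit → 3 binary bits:
  1 = 001
  6 = 110
  1 = 001
  1 = 001
  0 = 000
  3 = 011
Concatenate: 001 110 001 001 000 011
= 001110001001000011


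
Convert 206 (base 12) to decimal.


Positional values (base 12):
  6 × 12^0 = 6 × 1 = 6
  0 × 12^1 = 0 × 12 = 0
  2 × 12^2 = 2 × 144 = 288
Sum = 6 + 0 + 288
= 294


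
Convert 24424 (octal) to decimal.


Positional values:
Position 0: 4 × 8^0 = 4
Position 1: 2 × 8^1 = 16
Position 2: 4 × 8^2 = 256
Position 3: 4 × 8^3 = 2048
Position 4: 2 × 8^4 = 8192
Sum = 4 + 16 + 256 + 2048 + 8192
= 10516


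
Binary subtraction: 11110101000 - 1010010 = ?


Align and subtract column by column (LSB to MSB, borrowing when needed):
  11110101000
- 00001010010
  -----------
  col 0: (0 - 0 borrow-in) - 0 → 0 - 0 = 0, borrow out 0
  col 1: (0 - 0 borrow-in) - 1 → borrow from next column: (0+2) - 1 = 1, borrow out 1
  col 2: (0 - 1 borrow-in) - 0 → borrow from next column: (-1+2) - 0 = 1, borrow out 1
  col 3: (1 - 1 borrow-in) - 0 → 0 - 0 = 0, borrow out 0
  col 4: (0 - 0 borrow-in) - 1 → borrow from next column: (0+2) - 1 = 1, borrow out 1
  col 5: (1 - 1 borrow-in) - 0 → 0 - 0 = 0, borrow out 0
  col 6: (0 - 0 borrow-in) - 1 → borrow from next column: (0+2) - 1 = 1, borrow out 1
  col 7: (1 - 1 borrow-in) - 0 → 0 - 0 = 0, borrow out 0
  col 8: (1 - 0 borrow-in) - 0 → 1 - 0 = 1, borrow out 0
  col 9: (1 - 0 borrow-in) - 0 → 1 - 0 = 1, borrow out 0
  col 10: (1 - 0 borrow-in) - 0 → 1 - 0 = 1, borrow out 0
Reading bits MSB→LSB: 11101010110
Strip leading zeros: 11101010110
= 11101010110


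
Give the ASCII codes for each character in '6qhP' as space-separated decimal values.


String: '6qhP'  (4 characters)
Per-character ASCII lookup:
  '6': digits start at 48: '6' = 48 + 6 = 54
  'q': lowercase starts at 97: 'q' = 97 + 16 = 113
  'h': lowercase starts at 97: 'h' = 97 + 7 = 104
  'P': uppercase starts at 65: 'P' = 65 + 15 = 80
= 54 113 104 80


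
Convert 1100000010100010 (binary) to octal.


Group into 3-bit groups: 001100000010100010
  001 = 1
  100 = 4
  000 = 0
  010 = 2
  100 = 4
  010 = 2
= 0o140242


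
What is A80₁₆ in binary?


Each hex digit → 4 binary bits:
  A = 1010
  8 = 1000
  0 = 0000
Concatenate: 1010 1000 0000
= 101010000000


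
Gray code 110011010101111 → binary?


Gray code: 110011010101111
MSB stays the same: 1
Each subsequent bit = prev_binary XOR current_gray:
  B[1] = 1 XOR 1 = 0
  B[2] = 0 XOR 0 = 0
  B[3] = 0 XOR 0 = 0
  B[4] = 0 XOR 1 = 1
  B[5] = 1 XOR 1 = 0
  B[6] = 0 XOR 0 = 0
  B[7] = 0 XOR 1 = 1
  B[8] = 1 XOR 0 = 1
  B[9] = 1 XOR 1 = 0
  B[10] = 0 XOR 0 = 0
  B[11] = 0 XOR 1 = 1
  B[12] = 1 XOR 1 = 0
  B[13] = 0 XOR 1 = 1
  B[14] = 1 XOR 1 = 0
= 100010011001010 (17610 decimal)


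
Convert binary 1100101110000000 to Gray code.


Binary: 1100101110000000
Gray code: G = B XOR (B >> 1)
B >> 1 = 0110010111000000
1100101110000000 XOR 0110010111000000:
  1 XOR 0 = 1
  1 XOR 1 = 0
  0 XOR 1 = 1
  0 XOR 0 = 0
  1 XOR 0 = 1
  0 XOR 1 = 1
  1 XOR 0 = 1
  1 XOR 1 = 0
  1 XOR 1 = 0
  0 XOR 1 = 1
  0 XOR 0 = 0
  0 XOR 0 = 0
  0 XOR 0 = 0
  0 XOR 0 = 0
  0 XOR 0 = 0
  0 XOR 0 = 0
= 1010111001000000


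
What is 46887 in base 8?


Divide by 8 repeatedly:
46887 ÷ 8 = 5860 remainder 7
5860 ÷ 8 = 732 remainder 4
732 ÷ 8 = 91 remainder 4
91 ÷ 8 = 11 remainder 3
11 ÷ 8 = 1 remainder 3
1 ÷ 8 = 0 remainder 1
Reading remainders bottom-up:
= 0o133447


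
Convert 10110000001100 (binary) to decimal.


Positional values:
Bit 2: 1 × 2^2 = 4
Bit 3: 1 × 2^3 = 8
Bit 10: 1 × 2^10 = 1024
Bit 11: 1 × 2^11 = 2048
Bit 13: 1 × 2^13 = 8192
Sum = 4 + 8 + 1024 + 2048 + 8192
= 11276


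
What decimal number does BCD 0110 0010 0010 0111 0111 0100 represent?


Each 4-bit group → digit:
  0110 → 6
  0010 → 2
  0010 → 2
  0111 → 7
  0111 → 7
  0100 → 4
= 622774


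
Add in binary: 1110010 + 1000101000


Align and add column by column (LSB to MSB, carry propagating):
  00001110010
+ 01000101000
  -----------
  col 0: 0 + 0 + 0 (carry in) = 0 → bit 0, carry out 0
  col 1: 1 + 0 + 0 (carry in) = 1 → bit 1, carry out 0
  col 2: 0 + 0 + 0 (carry in) = 0 → bit 0, carry out 0
  col 3: 0 + 1 + 0 (carry in) = 1 → bit 1, carry out 0
  col 4: 1 + 0 + 0 (carry in) = 1 → bit 1, carry out 0
  col 5: 1 + 1 + 0 (carry in) = 2 → bit 0, carry out 1
  col 6: 1 + 0 + 1 (carry in) = 2 → bit 0, carry out 1
  col 7: 0 + 0 + 1 (carry in) = 1 → bit 1, carry out 0
  col 8: 0 + 0 + 0 (carry in) = 0 → bit 0, carry out 0
  col 9: 0 + 1 + 0 (carry in) = 1 → bit 1, carry out 0
  col 10: 0 + 0 + 0 (carry in) = 0 → bit 0, carry out 0
Reading bits MSB→LSB: 01010011010
Strip leading zeros: 1010011010
= 1010011010


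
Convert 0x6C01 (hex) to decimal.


Positional values:
Position 0: 1 × 16^0 = 1 × 1 = 1
Position 1: 0 × 16^1 = 0 × 16 = 0
Position 2: C × 16^2 = 12 × 256 = 3072
Position 3: 6 × 16^3 = 6 × 4096 = 24576
Sum = 1 + 0 + 3072 + 24576
= 27649


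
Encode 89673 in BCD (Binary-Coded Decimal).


Each digit → 4-bit binary:
  8 → 1000
  9 → 1001
  6 → 0110
  7 → 0111
  3 → 0011
= 1000 1001 0110 0111 0011


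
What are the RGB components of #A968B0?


Hex: #A968B0
R = A9₁₆ = 169
G = 68₁₆ = 104
B = B0₁₆ = 176
= RGB(169, 104, 176)


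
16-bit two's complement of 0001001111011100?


Original: 0001001111011100
Step 1 - Invert all bits: 1110110000100011
Step 2 - Add 1: 1110110000100011 + 1
= 1110110000100100 (represents -5084)


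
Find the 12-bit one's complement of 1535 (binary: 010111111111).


Original: 010111111111
Invert all bits:
  bit 0: 0 → 1
  bit 1: 1 → 0
  bit 2: 0 → 1
  bit 3: 1 → 0
  bit 4: 1 → 0
  bit 5: 1 → 0
  bit 6: 1 → 0
  bit 7: 1 → 0
  bit 8: 1 → 0
  bit 9: 1 → 0
  bit 10: 1 → 0
  bit 11: 1 → 0
= 101000000000


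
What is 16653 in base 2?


Divide by 2 repeatedly:
16653 ÷ 2 = 8326 remainder 1
8326 ÷ 2 = 4163 remainder 0
4163 ÷ 2 = 2081 remainder 1
2081 ÷ 2 = 1040 remainder 1
1040 ÷ 2 = 520 remainder 0
520 ÷ 2 = 260 remainder 0
260 ÷ 2 = 130 remainder 0
130 ÷ 2 = 65 remainder 0
65 ÷ 2 = 32 remainder 1
32 ÷ 2 = 16 remainder 0
16 ÷ 2 = 8 remainder 0
8 ÷ 2 = 4 remainder 0
4 ÷ 2 = 2 remainder 0
2 ÷ 2 = 1 remainder 0
1 ÷ 2 = 0 remainder 1
Reading remainders bottom-up:
= 100000100001101


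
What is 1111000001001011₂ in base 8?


Group into 3-bit groups: 001111000001001011
  001 = 1
  111 = 7
  000 = 0
  001 = 1
  001 = 1
  011 = 3
= 0o170113


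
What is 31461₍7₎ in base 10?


Positional values (base 7):
  1 × 7^0 = 1 × 1 = 1
  6 × 7^1 = 6 × 7 = 42
  4 × 7^2 = 4 × 49 = 196
  1 × 7^3 = 1 × 343 = 343
  3 × 7^4 = 3 × 2401 = 7203
Sum = 1 + 42 + 196 + 343 + 7203
= 7785


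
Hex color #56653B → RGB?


Hex: #56653B
R = 56₁₆ = 86
G = 65₁₆ = 101
B = 3B₁₆ = 59
= RGB(86, 101, 59)


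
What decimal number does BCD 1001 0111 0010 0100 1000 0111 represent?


Each 4-bit group → digit:
  1001 → 9
  0111 → 7
  0010 → 2
  0100 → 4
  1000 → 8
  0111 → 7
= 972487


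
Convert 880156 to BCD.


Each digit → 4-bit binary:
  8 → 1000
  8 → 1000
  0 → 0000
  1 → 0001
  5 → 0101
  6 → 0110
= 1000 1000 0000 0001 0101 0110


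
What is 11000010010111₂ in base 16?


Group into 4-bit nibbles: 0011000010010111
  0011 = 3
  0000 = 0
  1001 = 9
  0111 = 7
= 0x3097


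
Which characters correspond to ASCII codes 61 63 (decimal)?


Codes (decimal): 61 63
Per-code ASCII lookup:
  61  (special character) → '='
  63  (special character) → '?'
= '=?'


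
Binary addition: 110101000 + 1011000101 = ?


Align and add column by column (LSB to MSB, carry propagating):
  00110101000
+ 01011000101
  -----------
  col 0: 0 + 1 + 0 (carry in) = 1 → bit 1, carry out 0
  col 1: 0 + 0 + 0 (carry in) = 0 → bit 0, carry out 0
  col 2: 0 + 1 + 0 (carry in) = 1 → bit 1, carry out 0
  col 3: 1 + 0 + 0 (carry in) = 1 → bit 1, carry out 0
  col 4: 0 + 0 + 0 (carry in) = 0 → bit 0, carry out 0
  col 5: 1 + 0 + 0 (carry in) = 1 → bit 1, carry out 0
  col 6: 0 + 1 + 0 (carry in) = 1 → bit 1, carry out 0
  col 7: 1 + 1 + 0 (carry in) = 2 → bit 0, carry out 1
  col 8: 1 + 0 + 1 (carry in) = 2 → bit 0, carry out 1
  col 9: 0 + 1 + 1 (carry in) = 2 → bit 0, carry out 1
  col 10: 0 + 0 + 1 (carry in) = 1 → bit 1, carry out 0
Reading bits MSB→LSB: 10001101101
Strip leading zeros: 10001101101
= 10001101101


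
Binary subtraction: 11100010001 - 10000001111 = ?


Align and subtract column by column (LSB to MSB, borrowing when needed):
  11100010001
- 10000001111
  -----------
  col 0: (1 - 0 borrow-in) - 1 → 1 - 1 = 0, borrow out 0
  col 1: (0 - 0 borrow-in) - 1 → borrow from next column: (0+2) - 1 = 1, borrow out 1
  col 2: (0 - 1 borrow-in) - 1 → borrow from next column: (-1+2) - 1 = 0, borrow out 1
  col 3: (0 - 1 borrow-in) - 1 → borrow from next column: (-1+2) - 1 = 0, borrow out 1
  col 4: (1 - 1 borrow-in) - 0 → 0 - 0 = 0, borrow out 0
  col 5: (0 - 0 borrow-in) - 0 → 0 - 0 = 0, borrow out 0
  col 6: (0 - 0 borrow-in) - 0 → 0 - 0 = 0, borrow out 0
  col 7: (0 - 0 borrow-in) - 0 → 0 - 0 = 0, borrow out 0
  col 8: (1 - 0 borrow-in) - 0 → 1 - 0 = 1, borrow out 0
  col 9: (1 - 0 borrow-in) - 0 → 1 - 0 = 1, borrow out 0
  col 10: (1 - 0 borrow-in) - 1 → 1 - 1 = 0, borrow out 0
Reading bits MSB→LSB: 01100000010
Strip leading zeros: 1100000010
= 1100000010


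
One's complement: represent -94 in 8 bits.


Original: 01011110
Invert all bits:
  bit 0: 0 → 1
  bit 1: 1 → 0
  bit 2: 0 → 1
  bit 3: 1 → 0
  bit 4: 1 → 0
  bit 5: 1 → 0
  bit 6: 1 → 0
  bit 7: 0 → 1
= 10100001


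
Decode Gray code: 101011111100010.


Gray code: 101011111100010
MSB stays the same: 1
Each subsequent bit = prev_binary XOR current_gray:
  B[1] = 1 XOR 0 = 1
  B[2] = 1 XOR 1 = 0
  B[3] = 0 XOR 0 = 0
  B[4] = 0 XOR 1 = 1
  B[5] = 1 XOR 1 = 0
  B[6] = 0 XOR 1 = 1
  B[7] = 1 XOR 1 = 0
  B[8] = 0 XOR 1 = 1
  B[9] = 1 XOR 1 = 0
  B[10] = 0 XOR 0 = 0
  B[11] = 0 XOR 0 = 0
  B[12] = 0 XOR 0 = 0
  B[13] = 0 XOR 1 = 1
  B[14] = 1 XOR 0 = 1
= 110010101000011 (25923 decimal)


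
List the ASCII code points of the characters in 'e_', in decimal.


String: 'e_'  (2 characters)
Per-character ASCII lookup:
  'e': lowercase starts at 97: 'e' = 97 + 4 = 101
  '_': special character: '_' = 95
= 101 95


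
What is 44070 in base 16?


Divide by 16 repeatedly:
44070 ÷ 16 = 2754 remainder 6 (6)
2754 ÷ 16 = 172 remainder 2 (2)
172 ÷ 16 = 10 remainder 12 (C)
10 ÷ 16 = 0 remainder 10 (A)
Reading remainders bottom-up:
= 0xAC26


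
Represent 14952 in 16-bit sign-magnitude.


Sign bit: 0 (positive)
Magnitude: 14952 = 011101001101000
= 0011101001101000


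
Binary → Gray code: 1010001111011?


Binary: 1010001111011
Gray code: G = B XOR (B >> 1)
B >> 1 = 0101000111101
1010001111011 XOR 0101000111101:
  1 XOR 0 = 1
  0 XOR 1 = 1
  1 XOR 0 = 1
  0 XOR 1 = 1
  0 XOR 0 = 0
  0 XOR 0 = 0
  1 XOR 0 = 1
  1 XOR 1 = 0
  1 XOR 1 = 0
  1 XOR 1 = 0
  0 XOR 1 = 1
  1 XOR 0 = 1
  1 XOR 1 = 0
= 1111001000110


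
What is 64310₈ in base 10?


Positional values:
Position 0: 0 × 8^0 = 0
Position 1: 1 × 8^1 = 8
Position 2: 3 × 8^2 = 192
Position 3: 4 × 8^3 = 2048
Position 4: 6 × 8^4 = 24576
Sum = 0 + 8 + 192 + 2048 + 24576
= 26824


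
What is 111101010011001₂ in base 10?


Positional values:
Bit 0: 1 × 2^0 = 1
Bit 3: 1 × 2^3 = 8
Bit 4: 1 × 2^4 = 16
Bit 7: 1 × 2^7 = 128
Bit 9: 1 × 2^9 = 512
Bit 11: 1 × 2^11 = 2048
Bit 12: 1 × 2^12 = 4096
Bit 13: 1 × 2^13 = 8192
Bit 14: 1 × 2^14 = 16384
Sum = 1 + 8 + 16 + 128 + 512 + 2048 + 4096 + 8192 + 16384
= 31385


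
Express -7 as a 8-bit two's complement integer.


Original: 00000111
Step 1 - Invert all bits: 11111000
Step 2 - Add 1: 11111000 + 1
= 11111001 (represents -7)


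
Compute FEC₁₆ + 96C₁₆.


Align and add column by column (LSB to MSB, each column mod 16 with carry):
  0FEC
+ 096C
  ----
  col 0: C(12) + C(12) + 0 (carry in) = 24 → 8(8), carry out 1
  col 1: E(14) + 6(6) + 1 (carry in) = 21 → 5(5), carry out 1
  col 2: F(15) + 9(9) + 1 (carry in) = 25 → 9(9), carry out 1
  col 3: 0(0) + 0(0) + 1 (carry in) = 1 → 1(1), carry out 0
Reading digits MSB→LSB: 1958
Strip leading zeros: 1958
= 0x1958


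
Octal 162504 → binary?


Each octal digit → 3 binary bits:
  1 = 001
  6 = 110
  2 = 010
  5 = 101
  0 = 000
  4 = 100
Concatenate: 001 110 010 101 000 100
= 001110010101000100


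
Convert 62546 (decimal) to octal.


Divide by 8 repeatedly:
62546 ÷ 8 = 7818 remainder 2
7818 ÷ 8 = 977 remainder 2
977 ÷ 8 = 122 remainder 1
122 ÷ 8 = 15 remainder 2
15 ÷ 8 = 1 remainder 7
1 ÷ 8 = 0 remainder 1
Reading remainders bottom-up:
= 0o172122


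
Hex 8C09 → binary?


Each hex digit → 4 binary bits:
  8 = 1000
  C = 1100
  0 = 0000
  9 = 1001
Concatenate: 1000 1100 0000 1001
= 1000110000001001


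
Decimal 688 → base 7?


Divide by 7 repeatedly:
688 ÷ 7 = 98 remainder 2
98 ÷ 7 = 14 remainder 0
14 ÷ 7 = 2 remainder 0
2 ÷ 7 = 0 remainder 2
Reading remainders bottom-up:
= 2002


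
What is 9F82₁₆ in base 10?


Positional values:
Position 0: 2 × 16^0 = 2 × 1 = 2
Position 1: 8 × 16^1 = 8 × 16 = 128
Position 2: F × 16^2 = 15 × 256 = 3840
Position 3: 9 × 16^3 = 9 × 4096 = 36864
Sum = 2 + 128 + 3840 + 36864
= 40834


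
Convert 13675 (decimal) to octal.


Divide by 8 repeatedly:
13675 ÷ 8 = 1709 remainder 3
1709 ÷ 8 = 213 remainder 5
213 ÷ 8 = 26 remainder 5
26 ÷ 8 = 3 remainder 2
3 ÷ 8 = 0 remainder 3
Reading remainders bottom-up:
= 0o32553


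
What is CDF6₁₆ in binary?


Each hex digit → 4 binary bits:
  C = 1100
  D = 1101
  F = 1111
  6 = 0110
Concatenate: 1100 1101 1111 0110
= 1100110111110110


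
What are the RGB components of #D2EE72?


Hex: #D2EE72
R = D2₁₆ = 210
G = EE₁₆ = 238
B = 72₁₆ = 114
= RGB(210, 238, 114)


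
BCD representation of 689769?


Each digit → 4-bit binary:
  6 → 0110
  8 → 1000
  9 → 1001
  7 → 0111
  6 → 0110
  9 → 1001
= 0110 1000 1001 0111 0110 1001


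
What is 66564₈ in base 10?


Positional values:
Position 0: 4 × 8^0 = 4
Position 1: 6 × 8^1 = 48
Position 2: 5 × 8^2 = 320
Position 3: 6 × 8^3 = 3072
Position 4: 6 × 8^4 = 24576
Sum = 4 + 48 + 320 + 3072 + 24576
= 28020


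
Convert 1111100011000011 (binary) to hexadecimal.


Group into 4-bit nibbles: 1111100011000011
  1111 = F
  1000 = 8
  1100 = C
  0011 = 3
= 0xF8C3


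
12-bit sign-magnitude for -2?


Sign bit: 1 (negative)
Magnitude: 2 = 00000000010
= 100000000010


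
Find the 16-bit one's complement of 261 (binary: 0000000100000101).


Original: 0000000100000101
Invert all bits:
  bit 0: 0 → 1
  bit 1: 0 → 1
  bit 2: 0 → 1
  bit 3: 0 → 1
  bit 4: 0 → 1
  bit 5: 0 → 1
  bit 6: 0 → 1
  bit 7: 1 → 0
  bit 8: 0 → 1
  bit 9: 0 → 1
  bit 10: 0 → 1
  bit 11: 0 → 1
  bit 12: 0 → 1
  bit 13: 1 → 0
  bit 14: 0 → 1
  bit 15: 1 → 0
= 1111111011111010


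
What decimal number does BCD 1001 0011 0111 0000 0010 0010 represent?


Each 4-bit group → digit:
  1001 → 9
  0011 → 3
  0111 → 7
  0000 → 0
  0010 → 2
  0010 → 2
= 937022


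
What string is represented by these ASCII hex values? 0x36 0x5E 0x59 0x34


Codes (hex): 0x36 0x5E 0x59 0x34
Per-code ASCII lookup:
  0x36 = 54  (range 48-57: digits, 54 - 48 = 6) → '6'
  0x5E = 94  (special character) → '^'
  0x59 = 89  (range 65-90: uppercase, 89 - 65 = 24) → 'Y'
  0x34 = 52  (range 48-57: digits, 52 - 48 = 4) → '4'
= '6^Y4'


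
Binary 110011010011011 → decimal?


Positional values:
Bit 0: 1 × 2^0 = 1
Bit 1: 1 × 2^1 = 2
Bit 3: 1 × 2^3 = 8
Bit 4: 1 × 2^4 = 16
Bit 7: 1 × 2^7 = 128
Bit 9: 1 × 2^9 = 512
Bit 10: 1 × 2^10 = 1024
Bit 13: 1 × 2^13 = 8192
Bit 14: 1 × 2^14 = 16384
Sum = 1 + 2 + 8 + 16 + 128 + 512 + 1024 + 8192 + 16384
= 26267


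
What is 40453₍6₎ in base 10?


Positional values (base 6):
  3 × 6^0 = 3 × 1 = 3
  5 × 6^1 = 5 × 6 = 30
  4 × 6^2 = 4 × 36 = 144
  0 × 6^3 = 0 × 216 = 0
  4 × 6^4 = 4 × 1296 = 5184
Sum = 3 + 30 + 144 + 0 + 5184
= 5361


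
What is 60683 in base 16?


Divide by 16 repeatedly:
60683 ÷ 16 = 3792 remainder 11 (B)
3792 ÷ 16 = 237 remainder 0 (0)
237 ÷ 16 = 14 remainder 13 (D)
14 ÷ 16 = 0 remainder 14 (E)
Reading remainders bottom-up:
= 0xED0B


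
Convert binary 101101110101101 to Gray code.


Binary: 101101110101101
Gray code: G = B XOR (B >> 1)
B >> 1 = 010110111010110
101101110101101 XOR 010110111010110:
  1 XOR 0 = 1
  0 XOR 1 = 1
  1 XOR 0 = 1
  1 XOR 1 = 0
  0 XOR 1 = 1
  1 XOR 0 = 1
  1 XOR 1 = 0
  1 XOR 1 = 0
  0 XOR 1 = 1
  1 XOR 0 = 1
  0 XOR 1 = 1
  1 XOR 0 = 1
  1 XOR 1 = 0
  0 XOR 1 = 1
  1 XOR 0 = 1
= 111011001111011


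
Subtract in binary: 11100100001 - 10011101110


Align and subtract column by column (LSB to MSB, borrowing when needed):
  11100100001
- 10011101110
  -----------
  col 0: (1 - 0 borrow-in) - 0 → 1 - 0 = 1, borrow out 0
  col 1: (0 - 0 borrow-in) - 1 → borrow from next column: (0+2) - 1 = 1, borrow out 1
  col 2: (0 - 1 borrow-in) - 1 → borrow from next column: (-1+2) - 1 = 0, borrow out 1
  col 3: (0 - 1 borrow-in) - 1 → borrow from next column: (-1+2) - 1 = 0, borrow out 1
  col 4: (0 - 1 borrow-in) - 0 → borrow from next column: (-1+2) - 0 = 1, borrow out 1
  col 5: (1 - 1 borrow-in) - 1 → borrow from next column: (0+2) - 1 = 1, borrow out 1
  col 6: (0 - 1 borrow-in) - 1 → borrow from next column: (-1+2) - 1 = 0, borrow out 1
  col 7: (0 - 1 borrow-in) - 1 → borrow from next column: (-1+2) - 1 = 0, borrow out 1
  col 8: (1 - 1 borrow-in) - 0 → 0 - 0 = 0, borrow out 0
  col 9: (1 - 0 borrow-in) - 0 → 1 - 0 = 1, borrow out 0
  col 10: (1 - 0 borrow-in) - 1 → 1 - 1 = 0, borrow out 0
Reading bits MSB→LSB: 01000110011
Strip leading zeros: 1000110011
= 1000110011


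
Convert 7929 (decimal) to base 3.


Divide by 3 repeatedly:
7929 ÷ 3 = 2643 remainder 0
2643 ÷ 3 = 881 remainder 0
881 ÷ 3 = 293 remainder 2
293 ÷ 3 = 97 remainder 2
97 ÷ 3 = 32 remainder 1
32 ÷ 3 = 10 remainder 2
10 ÷ 3 = 3 remainder 1
3 ÷ 3 = 1 remainder 0
1 ÷ 3 = 0 remainder 1
Reading remainders bottom-up:
= 101212200


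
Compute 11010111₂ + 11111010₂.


Align and add column by column (LSB to MSB, carry propagating):
  011010111
+ 011111010
  ---------
  col 0: 1 + 0 + 0 (carry in) = 1 → bit 1, carry out 0
  col 1: 1 + 1 + 0 (carry in) = 2 → bit 0, carry out 1
  col 2: 1 + 0 + 1 (carry in) = 2 → bit 0, carry out 1
  col 3: 0 + 1 + 1 (carry in) = 2 → bit 0, carry out 1
  col 4: 1 + 1 + 1 (carry in) = 3 → bit 1, carry out 1
  col 5: 0 + 1 + 1 (carry in) = 2 → bit 0, carry out 1
  col 6: 1 + 1 + 1 (carry in) = 3 → bit 1, carry out 1
  col 7: 1 + 1 + 1 (carry in) = 3 → bit 1, carry out 1
  col 8: 0 + 0 + 1 (carry in) = 1 → bit 1, carry out 0
Reading bits MSB→LSB: 111010001
Strip leading zeros: 111010001
= 111010001


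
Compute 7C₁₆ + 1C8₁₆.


Align and add column by column (LSB to MSB, each column mod 16 with carry):
  007C
+ 01C8
  ----
  col 0: C(12) + 8(8) + 0 (carry in) = 20 → 4(4), carry out 1
  col 1: 7(7) + C(12) + 1 (carry in) = 20 → 4(4), carry out 1
  col 2: 0(0) + 1(1) + 1 (carry in) = 2 → 2(2), carry out 0
  col 3: 0(0) + 0(0) + 0 (carry in) = 0 → 0(0), carry out 0
Reading digits MSB→LSB: 0244
Strip leading zeros: 244
= 0x244


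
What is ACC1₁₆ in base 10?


Positional values:
Position 0: 1 × 16^0 = 1 × 1 = 1
Position 1: C × 16^1 = 12 × 16 = 192
Position 2: C × 16^2 = 12 × 256 = 3072
Position 3: A × 16^3 = 10 × 4096 = 40960
Sum = 1 + 192 + 3072 + 40960
= 44225


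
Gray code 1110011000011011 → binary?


Gray code: 1110011000011011
MSB stays the same: 1
Each subsequent bit = prev_binary XOR current_gray:
  B[1] = 1 XOR 1 = 0
  B[2] = 0 XOR 1 = 1
  B[3] = 1 XOR 0 = 1
  B[4] = 1 XOR 0 = 1
  B[5] = 1 XOR 1 = 0
  B[6] = 0 XOR 1 = 1
  B[7] = 1 XOR 0 = 1
  B[8] = 1 XOR 0 = 1
  B[9] = 1 XOR 0 = 1
  B[10] = 1 XOR 0 = 1
  B[11] = 1 XOR 1 = 0
  B[12] = 0 XOR 1 = 1
  B[13] = 1 XOR 0 = 1
  B[14] = 1 XOR 1 = 0
  B[15] = 0 XOR 1 = 1
= 1011101111101101 (48109 decimal)


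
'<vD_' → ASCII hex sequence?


String: '<vD_'  (4 characters)
Per-character ASCII lookup:
  '<': special character: '<' = 60 → 0x3C
  'v': lowercase starts at 97: 'v' = 97 + 21 = 118 → 0x76
  'D': uppercase starts at 65: 'D' = 65 + 3 = 68 → 0x44
  '_': special character: '_' = 95 → 0x5F
= 0x3C 0x76 0x44 0x5F


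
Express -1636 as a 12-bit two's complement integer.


Original: 011001100100
Step 1 - Invert all bits: 100110011011
Step 2 - Add 1: 100110011011 + 1
= 100110011100 (represents -1636)


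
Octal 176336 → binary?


Each octal digit → 3 binary bits:
  1 = 001
  7 = 111
  6 = 110
  3 = 011
  3 = 011
  6 = 110
Concatenate: 001 111 110 011 011 110
= 001111110011011110


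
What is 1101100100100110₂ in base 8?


Group into 3-bit groups: 001101100100100110
  001 = 1
  101 = 5
  100 = 4
  100 = 4
  100 = 4
  110 = 6
= 0o154446


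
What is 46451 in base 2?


Divide by 2 repeatedly:
46451 ÷ 2 = 23225 remainder 1
23225 ÷ 2 = 11612 remainder 1
11612 ÷ 2 = 5806 remainder 0
5806 ÷ 2 = 2903 remainder 0
2903 ÷ 2 = 1451 remainder 1
1451 ÷ 2 = 725 remainder 1
725 ÷ 2 = 362 remainder 1
362 ÷ 2 = 181 remainder 0
181 ÷ 2 = 90 remainder 1
90 ÷ 2 = 45 remainder 0
45 ÷ 2 = 22 remainder 1
22 ÷ 2 = 11 remainder 0
11 ÷ 2 = 5 remainder 1
5 ÷ 2 = 2 remainder 1
2 ÷ 2 = 1 remainder 0
1 ÷ 2 = 0 remainder 1
Reading remainders bottom-up:
= 1011010101110011


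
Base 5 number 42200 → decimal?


Positional values (base 5):
  0 × 5^0 = 0 × 1 = 0
  0 × 5^1 = 0 × 5 = 0
  2 × 5^2 = 2 × 25 = 50
  2 × 5^3 = 2 × 125 = 250
  4 × 5^4 = 4 × 625 = 2500
Sum = 0 + 0 + 50 + 250 + 2500
= 2800


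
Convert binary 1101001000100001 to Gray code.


Binary: 1101001000100001
Gray code: G = B XOR (B >> 1)
B >> 1 = 0110100100010000
1101001000100001 XOR 0110100100010000:
  1 XOR 0 = 1
  1 XOR 1 = 0
  0 XOR 1 = 1
  1 XOR 0 = 1
  0 XOR 1 = 1
  0 XOR 0 = 0
  1 XOR 0 = 1
  0 XOR 1 = 1
  0 XOR 0 = 0
  0 XOR 0 = 0
  1 XOR 0 = 1
  0 XOR 1 = 1
  0 XOR 0 = 0
  0 XOR 0 = 0
  0 XOR 0 = 0
  1 XOR 0 = 1
= 1011101100110001


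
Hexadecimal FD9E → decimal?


Positional values:
Position 0: E × 16^0 = 14 × 1 = 14
Position 1: 9 × 16^1 = 9 × 16 = 144
Position 2: D × 16^2 = 13 × 256 = 3328
Position 3: F × 16^3 = 15 × 4096 = 61440
Sum = 14 + 144 + 3328 + 61440
= 64926


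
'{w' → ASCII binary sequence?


String: '{w'  (2 characters)
Per-character ASCII lookup:
  '{': special character: '{' = 123 → 1111011
  'w': lowercase starts at 97: 'w' = 97 + 22 = 119 → 1110111
= 1111011 1110111


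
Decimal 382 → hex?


Divide by 16 repeatedly:
382 ÷ 16 = 23 remainder 14 (E)
23 ÷ 16 = 1 remainder 7 (7)
1 ÷ 16 = 0 remainder 1 (1)
Reading remainders bottom-up:
= 0x17E


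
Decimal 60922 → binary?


Divide by 2 repeatedly:
60922 ÷ 2 = 30461 remainder 0
30461 ÷ 2 = 15230 remainder 1
15230 ÷ 2 = 7615 remainder 0
7615 ÷ 2 = 3807 remainder 1
3807 ÷ 2 = 1903 remainder 1
1903 ÷ 2 = 951 remainder 1
951 ÷ 2 = 475 remainder 1
475 ÷ 2 = 237 remainder 1
237 ÷ 2 = 118 remainder 1
118 ÷ 2 = 59 remainder 0
59 ÷ 2 = 29 remainder 1
29 ÷ 2 = 14 remainder 1
14 ÷ 2 = 7 remainder 0
7 ÷ 2 = 3 remainder 1
3 ÷ 2 = 1 remainder 1
1 ÷ 2 = 0 remainder 1
Reading remainders bottom-up:
= 1110110111111010


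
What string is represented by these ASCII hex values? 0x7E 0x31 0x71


Codes (hex): 0x7E 0x31 0x71
Per-code ASCII lookup:
  0x7E = 126  (special character) → '~'
  0x31 = 49  (range 48-57: digits, 49 - 48 = 1) → '1'
  0x71 = 113  (range 97-122: lowercase, 113 - 97 = 16) → 'q'
= '~1q'


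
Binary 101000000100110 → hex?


Group into 4-bit nibbles: 0101000000100110
  0101 = 5
  0000 = 0
  0010 = 2
  0110 = 6
= 0x5026


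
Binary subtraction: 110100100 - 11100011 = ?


Align and subtract column by column (LSB to MSB, borrowing when needed):
  110100100
- 011100011
  ---------
  col 0: (0 - 0 borrow-in) - 1 → borrow from next column: (0+2) - 1 = 1, borrow out 1
  col 1: (0 - 1 borrow-in) - 1 → borrow from next column: (-1+2) - 1 = 0, borrow out 1
  col 2: (1 - 1 borrow-in) - 0 → 0 - 0 = 0, borrow out 0
  col 3: (0 - 0 borrow-in) - 0 → 0 - 0 = 0, borrow out 0
  col 4: (0 - 0 borrow-in) - 0 → 0 - 0 = 0, borrow out 0
  col 5: (1 - 0 borrow-in) - 1 → 1 - 1 = 0, borrow out 0
  col 6: (0 - 0 borrow-in) - 1 → borrow from next column: (0+2) - 1 = 1, borrow out 1
  col 7: (1 - 1 borrow-in) - 1 → borrow from next column: (0+2) - 1 = 1, borrow out 1
  col 8: (1 - 1 borrow-in) - 0 → 0 - 0 = 0, borrow out 0
Reading bits MSB→LSB: 011000001
Strip leading zeros: 11000001
= 11000001


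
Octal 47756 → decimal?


Positional values:
Position 0: 6 × 8^0 = 6
Position 1: 5 × 8^1 = 40
Position 2: 7 × 8^2 = 448
Position 3: 7 × 8^3 = 3584
Position 4: 4 × 8^4 = 16384
Sum = 6 + 40 + 448 + 3584 + 16384
= 20462


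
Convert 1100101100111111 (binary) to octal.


Group into 3-bit groups: 001100101100111111
  001 = 1
  100 = 4
  101 = 5
  100 = 4
  111 = 7
  111 = 7
= 0o145477


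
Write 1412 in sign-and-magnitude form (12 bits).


Sign bit: 0 (positive)
Magnitude: 1412 = 10110000100
= 010110000100


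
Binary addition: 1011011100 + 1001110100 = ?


Align and add column by column (LSB to MSB, carry propagating):
  01011011100
+ 01001110100
  -----------
  col 0: 0 + 0 + 0 (carry in) = 0 → bit 0, carry out 0
  col 1: 0 + 0 + 0 (carry in) = 0 → bit 0, carry out 0
  col 2: 1 + 1 + 0 (carry in) = 2 → bit 0, carry out 1
  col 3: 1 + 0 + 1 (carry in) = 2 → bit 0, carry out 1
  col 4: 1 + 1 + 1 (carry in) = 3 → bit 1, carry out 1
  col 5: 0 + 1 + 1 (carry in) = 2 → bit 0, carry out 1
  col 6: 1 + 1 + 1 (carry in) = 3 → bit 1, carry out 1
  col 7: 1 + 0 + 1 (carry in) = 2 → bit 0, carry out 1
  col 8: 0 + 0 + 1 (carry in) = 1 → bit 1, carry out 0
  col 9: 1 + 1 + 0 (carry in) = 2 → bit 0, carry out 1
  col 10: 0 + 0 + 1 (carry in) = 1 → bit 1, carry out 0
Reading bits MSB→LSB: 10101010000
Strip leading zeros: 10101010000
= 10101010000


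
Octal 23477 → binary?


Each octal digit → 3 binary bits:
  2 = 010
  3 = 011
  4 = 100
  7 = 111
  7 = 111
Concatenate: 010 011 100 111 111
= 010011100111111


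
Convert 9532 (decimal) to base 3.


Divide by 3 repeatedly:
9532 ÷ 3 = 3177 remainder 1
3177 ÷ 3 = 1059 remainder 0
1059 ÷ 3 = 353 remainder 0
353 ÷ 3 = 117 remainder 2
117 ÷ 3 = 39 remainder 0
39 ÷ 3 = 13 remainder 0
13 ÷ 3 = 4 remainder 1
4 ÷ 3 = 1 remainder 1
1 ÷ 3 = 0 remainder 1
Reading remainders bottom-up:
= 111002001


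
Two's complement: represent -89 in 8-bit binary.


Original: 01011001
Step 1 - Invert all bits: 10100110
Step 2 - Add 1: 10100110 + 1
= 10100111 (represents -89)


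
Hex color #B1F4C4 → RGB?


Hex: #B1F4C4
R = B1₁₆ = 177
G = F4₁₆ = 244
B = C4₁₆ = 196
= RGB(177, 244, 196)


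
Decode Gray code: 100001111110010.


Gray code: 100001111110010
MSB stays the same: 1
Each subsequent bit = prev_binary XOR current_gray:
  B[1] = 1 XOR 0 = 1
  B[2] = 1 XOR 0 = 1
  B[3] = 1 XOR 0 = 1
  B[4] = 1 XOR 0 = 1
  B[5] = 1 XOR 1 = 0
  B[6] = 0 XOR 1 = 1
  B[7] = 1 XOR 1 = 0
  B[8] = 0 XOR 1 = 1
  B[9] = 1 XOR 1 = 0
  B[10] = 0 XOR 1 = 1
  B[11] = 1 XOR 0 = 1
  B[12] = 1 XOR 0 = 1
  B[13] = 1 XOR 1 = 0
  B[14] = 0 XOR 0 = 0
= 111110101011100 (32092 decimal)


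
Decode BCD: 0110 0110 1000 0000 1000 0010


Each 4-bit group → digit:
  0110 → 6
  0110 → 6
  1000 → 8
  0000 → 0
  1000 → 8
  0010 → 2
= 668082


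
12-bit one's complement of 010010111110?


Original: 010010111110
Invert all bits:
  bit 0: 0 → 1
  bit 1: 1 → 0
  bit 2: 0 → 1
  bit 3: 0 → 1
  bit 4: 1 → 0
  bit 5: 0 → 1
  bit 6: 1 → 0
  bit 7: 1 → 0
  bit 8: 1 → 0
  bit 9: 1 → 0
  bit 10: 1 → 0
  bit 11: 0 → 1
= 101101000001


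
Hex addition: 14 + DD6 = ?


Align and add column by column (LSB to MSB, each column mod 16 with carry):
  0014
+ 0DD6
  ----
  col 0: 4(4) + 6(6) + 0 (carry in) = 10 → A(10), carry out 0
  col 1: 1(1) + D(13) + 0 (carry in) = 14 → E(14), carry out 0
  col 2: 0(0) + D(13) + 0 (carry in) = 13 → D(13), carry out 0
  col 3: 0(0) + 0(0) + 0 (carry in) = 0 → 0(0), carry out 0
Reading digits MSB→LSB: 0DEA
Strip leading zeros: DEA
= 0xDEA


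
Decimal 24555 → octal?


Divide by 8 repeatedly:
24555 ÷ 8 = 3069 remainder 3
3069 ÷ 8 = 383 remainder 5
383 ÷ 8 = 47 remainder 7
47 ÷ 8 = 5 remainder 7
5 ÷ 8 = 0 remainder 5
Reading remainders bottom-up:
= 0o57753


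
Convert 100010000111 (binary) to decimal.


Positional values:
Bit 0: 1 × 2^0 = 1
Bit 1: 1 × 2^1 = 2
Bit 2: 1 × 2^2 = 4
Bit 7: 1 × 2^7 = 128
Bit 11: 1 × 2^11 = 2048
Sum = 1 + 2 + 4 + 128 + 2048
= 2183


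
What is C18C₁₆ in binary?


Each hex digit → 4 binary bits:
  C = 1100
  1 = 0001
  8 = 1000
  C = 1100
Concatenate: 1100 0001 1000 1100
= 1100000110001100


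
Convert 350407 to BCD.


Each digit → 4-bit binary:
  3 → 0011
  5 → 0101
  0 → 0000
  4 → 0100
  0 → 0000
  7 → 0111
= 0011 0101 0000 0100 0000 0111


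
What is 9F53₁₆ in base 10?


Positional values:
Position 0: 3 × 16^0 = 3 × 1 = 3
Position 1: 5 × 16^1 = 5 × 16 = 80
Position 2: F × 16^2 = 15 × 256 = 3840
Position 3: 9 × 16^3 = 9 × 4096 = 36864
Sum = 3 + 80 + 3840 + 36864
= 40787


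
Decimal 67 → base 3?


Divide by 3 repeatedly:
67 ÷ 3 = 22 remainder 1
22 ÷ 3 = 7 remainder 1
7 ÷ 3 = 2 remainder 1
2 ÷ 3 = 0 remainder 2
Reading remainders bottom-up:
= 2111


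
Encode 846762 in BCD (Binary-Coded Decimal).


Each digit → 4-bit binary:
  8 → 1000
  4 → 0100
  6 → 0110
  7 → 0111
  6 → 0110
  2 → 0010
= 1000 0100 0110 0111 0110 0010


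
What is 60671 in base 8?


Divide by 8 repeatedly:
60671 ÷ 8 = 7583 remainder 7
7583 ÷ 8 = 947 remainder 7
947 ÷ 8 = 118 remainder 3
118 ÷ 8 = 14 remainder 6
14 ÷ 8 = 1 remainder 6
1 ÷ 8 = 0 remainder 1
Reading remainders bottom-up:
= 0o166377


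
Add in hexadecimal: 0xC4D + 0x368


Align and add column by column (LSB to MSB, each column mod 16 with carry):
  0C4D
+ 0368
  ----
  col 0: D(13) + 8(8) + 0 (carry in) = 21 → 5(5), carry out 1
  col 1: 4(4) + 6(6) + 1 (carry in) = 11 → B(11), carry out 0
  col 2: C(12) + 3(3) + 0 (carry in) = 15 → F(15), carry out 0
  col 3: 0(0) + 0(0) + 0 (carry in) = 0 → 0(0), carry out 0
Reading digits MSB→LSB: 0FB5
Strip leading zeros: FB5
= 0xFB5


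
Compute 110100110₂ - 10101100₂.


Align and subtract column by column (LSB to MSB, borrowing when needed):
  110100110
- 010101100
  ---------
  col 0: (0 - 0 borrow-in) - 0 → 0 - 0 = 0, borrow out 0
  col 1: (1 - 0 borrow-in) - 0 → 1 - 0 = 1, borrow out 0
  col 2: (1 - 0 borrow-in) - 1 → 1 - 1 = 0, borrow out 0
  col 3: (0 - 0 borrow-in) - 1 → borrow from next column: (0+2) - 1 = 1, borrow out 1
  col 4: (0 - 1 borrow-in) - 0 → borrow from next column: (-1+2) - 0 = 1, borrow out 1
  col 5: (1 - 1 borrow-in) - 1 → borrow from next column: (0+2) - 1 = 1, borrow out 1
  col 6: (0 - 1 borrow-in) - 0 → borrow from next column: (-1+2) - 0 = 1, borrow out 1
  col 7: (1 - 1 borrow-in) - 1 → borrow from next column: (0+2) - 1 = 1, borrow out 1
  col 8: (1 - 1 borrow-in) - 0 → 0 - 0 = 0, borrow out 0
Reading bits MSB→LSB: 011111010
Strip leading zeros: 11111010
= 11111010
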